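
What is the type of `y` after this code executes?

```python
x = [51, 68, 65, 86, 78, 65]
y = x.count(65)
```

list.count() returns int

int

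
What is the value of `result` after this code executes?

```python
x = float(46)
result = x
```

x = 46.0; result = 46.0

46.0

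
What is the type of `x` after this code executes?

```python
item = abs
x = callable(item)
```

callable() returns bool

bool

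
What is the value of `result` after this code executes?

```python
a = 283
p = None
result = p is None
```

a = 283; p = None; result = True

True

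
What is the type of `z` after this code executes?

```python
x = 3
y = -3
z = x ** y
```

int ** negative = float

float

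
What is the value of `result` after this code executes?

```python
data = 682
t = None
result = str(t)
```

data = 682; t = None; result = 'None'

'None'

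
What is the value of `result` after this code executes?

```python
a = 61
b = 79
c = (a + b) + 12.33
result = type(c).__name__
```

a is int; b is int; c is float; result = 'float'

'float'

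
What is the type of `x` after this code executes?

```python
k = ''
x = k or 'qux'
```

'or' returns first truthy value (str)

str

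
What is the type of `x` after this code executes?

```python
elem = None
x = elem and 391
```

'and' returns first falsy value (None)

NoneType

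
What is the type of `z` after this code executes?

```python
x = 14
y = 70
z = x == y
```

Equality comparison returns bool

bool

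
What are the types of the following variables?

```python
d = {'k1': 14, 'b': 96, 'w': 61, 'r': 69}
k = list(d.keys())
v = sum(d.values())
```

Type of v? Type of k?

sum of ints is int; list() converts to list

int, list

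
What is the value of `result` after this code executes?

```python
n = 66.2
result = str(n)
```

n = 66.2; result = '66.2'

'66.2'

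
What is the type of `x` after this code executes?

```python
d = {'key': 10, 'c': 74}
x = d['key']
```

Accessing dict[str, int] with str key returns int

int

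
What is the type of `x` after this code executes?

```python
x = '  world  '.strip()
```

str.strip() returns str

str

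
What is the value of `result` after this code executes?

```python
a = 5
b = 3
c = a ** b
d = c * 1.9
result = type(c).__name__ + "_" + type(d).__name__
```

a is int; b is int; c is int; d is float; result = 'int_float'

'int_float'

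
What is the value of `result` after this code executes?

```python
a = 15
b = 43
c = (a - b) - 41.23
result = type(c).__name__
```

a is int; b is int; c is float; result = 'float'

'float'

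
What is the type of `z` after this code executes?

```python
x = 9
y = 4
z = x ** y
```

positive int ** positive int = int

int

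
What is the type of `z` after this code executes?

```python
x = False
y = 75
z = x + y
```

bool + int = int (bool is subclass of int)

int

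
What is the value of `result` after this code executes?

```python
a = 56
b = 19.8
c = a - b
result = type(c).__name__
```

a is int; b is float; c is float; result = 'float'

'float'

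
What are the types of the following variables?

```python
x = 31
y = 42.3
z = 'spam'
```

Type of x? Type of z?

x is assigned a bare integer (no decimal point), so it is an int; z is assigned a quoted string literal, so it is a str

int, str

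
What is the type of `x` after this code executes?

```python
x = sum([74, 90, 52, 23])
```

sum() of ints returns int

int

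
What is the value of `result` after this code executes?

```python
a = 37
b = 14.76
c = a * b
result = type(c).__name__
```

a is int; b is float; c is float; result = 'float'

'float'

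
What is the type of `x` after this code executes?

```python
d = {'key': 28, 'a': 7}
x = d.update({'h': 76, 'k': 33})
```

dict.update() returns None

NoneType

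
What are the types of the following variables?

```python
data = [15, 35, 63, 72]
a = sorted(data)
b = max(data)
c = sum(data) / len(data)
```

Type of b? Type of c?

max of ints returns int; int / int = float

int, float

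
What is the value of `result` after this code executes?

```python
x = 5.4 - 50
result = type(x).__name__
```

x is float; result = 'float'

'float'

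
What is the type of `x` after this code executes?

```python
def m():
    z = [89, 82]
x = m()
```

Function without return returns None

NoneType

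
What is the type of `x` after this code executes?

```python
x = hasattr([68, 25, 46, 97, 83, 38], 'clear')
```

hasattr() returns bool

bool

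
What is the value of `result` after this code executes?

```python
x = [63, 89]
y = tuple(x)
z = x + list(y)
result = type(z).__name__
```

x is list; y is tuple; z is list; result = 'list'

'list'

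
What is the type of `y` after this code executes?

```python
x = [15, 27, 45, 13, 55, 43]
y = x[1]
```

Indexing list[int] returns int

int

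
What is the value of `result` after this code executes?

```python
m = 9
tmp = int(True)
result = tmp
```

m = 9; tmp = 1; result = 1

1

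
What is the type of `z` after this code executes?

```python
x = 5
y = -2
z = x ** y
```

int ** negative = float

float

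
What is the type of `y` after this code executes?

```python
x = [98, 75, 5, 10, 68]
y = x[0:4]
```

Slicing a list returns a list

list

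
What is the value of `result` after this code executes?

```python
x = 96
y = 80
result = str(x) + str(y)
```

x = 96; y = 80; result = '9680'

'9680'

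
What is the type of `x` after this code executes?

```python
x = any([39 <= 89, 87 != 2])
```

any() returns bool

bool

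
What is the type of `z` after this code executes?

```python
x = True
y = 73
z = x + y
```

bool + int = int (bool is subclass of int)

int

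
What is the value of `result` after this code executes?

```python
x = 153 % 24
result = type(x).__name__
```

x is int; result = 'int'

'int'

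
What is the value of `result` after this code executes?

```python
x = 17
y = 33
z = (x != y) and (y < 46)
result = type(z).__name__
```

x is int; y is int; z is bool; result = 'bool'

'bool'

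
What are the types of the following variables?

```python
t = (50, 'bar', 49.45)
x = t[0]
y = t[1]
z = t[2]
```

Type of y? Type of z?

tuple[1] is str; tuple[2] is float

str, float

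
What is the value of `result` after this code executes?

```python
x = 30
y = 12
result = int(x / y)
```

x = 30; y = 12; result = 2

2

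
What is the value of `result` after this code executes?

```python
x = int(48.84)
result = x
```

x = 48; result = 48

48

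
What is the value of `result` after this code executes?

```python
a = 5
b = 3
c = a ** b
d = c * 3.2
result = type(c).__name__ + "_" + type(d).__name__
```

a is int; b is int; c is int; d is float; result = 'int_float'

'int_float'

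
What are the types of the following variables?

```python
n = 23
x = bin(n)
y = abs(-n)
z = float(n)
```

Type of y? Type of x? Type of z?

abs() of int returns int; bin() returns str; float() returns float

int, str, float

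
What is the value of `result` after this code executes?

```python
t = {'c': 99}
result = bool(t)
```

t = {'c': 99}; result = True

True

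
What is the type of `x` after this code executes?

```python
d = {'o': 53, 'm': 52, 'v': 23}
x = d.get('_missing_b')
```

dict.get() returns None when key not found

NoneType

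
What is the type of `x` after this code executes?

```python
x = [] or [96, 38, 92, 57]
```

'or' returns first truthy value (list)

list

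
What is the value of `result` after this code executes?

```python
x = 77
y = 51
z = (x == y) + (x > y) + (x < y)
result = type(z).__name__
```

x is int; y is int; z is int; result = 'int'

'int'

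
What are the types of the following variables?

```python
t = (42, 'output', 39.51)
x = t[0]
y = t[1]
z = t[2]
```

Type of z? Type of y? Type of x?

tuple[2] is float; tuple[1] is str; tuple[0] is int

float, str, int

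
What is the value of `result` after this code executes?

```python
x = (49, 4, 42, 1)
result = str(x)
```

x = (49, 4, 42, 1); result = '(49, 4, 42, 1)'

'(49, 4, 42, 1)'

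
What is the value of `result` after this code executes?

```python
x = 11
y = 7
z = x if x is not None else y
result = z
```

x = 11; y = 7; z = 11; result = 11

11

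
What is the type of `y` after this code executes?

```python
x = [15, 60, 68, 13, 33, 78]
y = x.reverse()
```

list.reverse() returns None

NoneType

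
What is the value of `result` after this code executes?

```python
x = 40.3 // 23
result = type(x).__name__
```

x is float; result = 'float'

'float'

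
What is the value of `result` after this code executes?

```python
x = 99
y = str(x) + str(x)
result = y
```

x = 99; y = '9999'; result = '9999'

'9999'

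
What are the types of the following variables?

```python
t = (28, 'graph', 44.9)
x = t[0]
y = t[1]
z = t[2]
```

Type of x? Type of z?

tuple[0] is int; tuple[2] is float

int, float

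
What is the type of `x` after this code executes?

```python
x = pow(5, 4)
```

pow(int, int) returns int

int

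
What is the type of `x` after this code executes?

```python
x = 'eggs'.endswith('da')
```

str.endswith() returns bool

bool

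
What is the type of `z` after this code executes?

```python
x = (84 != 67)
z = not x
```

'not' returns bool

bool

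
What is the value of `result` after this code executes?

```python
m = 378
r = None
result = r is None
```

m = 378; r = None; result = True

True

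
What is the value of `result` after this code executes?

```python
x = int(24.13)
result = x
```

x = 24; result = 24

24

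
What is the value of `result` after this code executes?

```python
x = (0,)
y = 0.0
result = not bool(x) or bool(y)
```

x = (0,); y = 0.0; result = False

False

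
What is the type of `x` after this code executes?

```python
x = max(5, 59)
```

max() of ints returns int

int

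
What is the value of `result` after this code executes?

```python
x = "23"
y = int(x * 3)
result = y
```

x = '23'; y = 232323; result = 232323

232323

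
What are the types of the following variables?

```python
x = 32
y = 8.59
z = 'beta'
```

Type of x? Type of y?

x is assigned a bare integer (no decimal point), so it is an int; y is assigned a number with a decimal point, so it is a float

int, float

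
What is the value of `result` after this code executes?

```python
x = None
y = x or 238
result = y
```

x = None; y = 238; result = 238

238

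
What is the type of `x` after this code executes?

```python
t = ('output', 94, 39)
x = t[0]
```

Index 0 of tuple is a str literal

str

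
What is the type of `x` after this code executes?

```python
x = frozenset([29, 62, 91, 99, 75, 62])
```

frozenset() returns frozenset

frozenset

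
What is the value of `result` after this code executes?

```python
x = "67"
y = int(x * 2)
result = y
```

x = '67'; y = 6767; result = 6767

6767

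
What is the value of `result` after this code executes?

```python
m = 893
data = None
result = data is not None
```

m = 893; data = None; result = False

False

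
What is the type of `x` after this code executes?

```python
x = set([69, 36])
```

set() constructor returns set

set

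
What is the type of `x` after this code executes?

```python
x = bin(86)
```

bin() returns str representation

str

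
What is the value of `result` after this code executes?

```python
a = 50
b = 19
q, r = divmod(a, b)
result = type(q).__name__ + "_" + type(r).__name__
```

a is int; b is int; q is int; r is int; result = 'int_int'

'int_int'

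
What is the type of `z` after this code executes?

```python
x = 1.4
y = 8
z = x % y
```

float % int = float

float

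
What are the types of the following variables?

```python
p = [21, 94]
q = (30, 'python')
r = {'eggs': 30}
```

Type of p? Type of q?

p is assigned a list literal (square brackets); q is assigned a tuple (parenthesized, comma-separated values)

list, tuple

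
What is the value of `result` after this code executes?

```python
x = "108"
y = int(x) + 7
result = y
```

x = '108'; y = 115; result = 115

115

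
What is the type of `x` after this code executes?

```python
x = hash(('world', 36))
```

hash() returns int

int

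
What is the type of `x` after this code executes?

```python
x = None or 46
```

'or' with None returns the other truthy value

int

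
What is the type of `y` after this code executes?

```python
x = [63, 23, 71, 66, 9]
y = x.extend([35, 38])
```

list.extend() returns None

NoneType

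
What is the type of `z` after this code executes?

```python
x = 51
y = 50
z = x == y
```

Comparison returns bool

bool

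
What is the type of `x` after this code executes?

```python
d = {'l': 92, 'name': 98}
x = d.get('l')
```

dict.get() returns value type when found

int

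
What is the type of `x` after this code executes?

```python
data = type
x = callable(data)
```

callable() returns bool

bool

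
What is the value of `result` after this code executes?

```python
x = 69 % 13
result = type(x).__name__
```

x is int; result = 'int'

'int'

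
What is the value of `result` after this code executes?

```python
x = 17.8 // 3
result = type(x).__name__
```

x is float; result = 'float'

'float'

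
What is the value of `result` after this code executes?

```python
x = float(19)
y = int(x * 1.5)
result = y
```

x = 19.0; y = 28; result = 28

28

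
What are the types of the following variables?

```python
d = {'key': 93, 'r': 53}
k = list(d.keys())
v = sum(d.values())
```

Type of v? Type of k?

sum of ints is int; list() converts to list

int, list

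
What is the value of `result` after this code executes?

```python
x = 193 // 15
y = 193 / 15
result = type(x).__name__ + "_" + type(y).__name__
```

x is int; y is float; result = 'int_float'

'int_float'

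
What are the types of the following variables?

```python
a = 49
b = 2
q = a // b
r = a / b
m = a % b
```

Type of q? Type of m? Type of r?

// returns int; % of ints returns int; / returns float

int, int, float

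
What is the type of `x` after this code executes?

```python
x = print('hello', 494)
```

print() returns None

NoneType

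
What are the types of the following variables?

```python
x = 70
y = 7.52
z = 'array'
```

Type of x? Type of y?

x is assigned a bare integer (no decimal point), so it is an int; y is assigned a number with a decimal point, so it is a float

int, float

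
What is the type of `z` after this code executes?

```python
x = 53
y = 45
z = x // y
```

int // int = int

int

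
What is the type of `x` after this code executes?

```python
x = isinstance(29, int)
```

isinstance() returns bool

bool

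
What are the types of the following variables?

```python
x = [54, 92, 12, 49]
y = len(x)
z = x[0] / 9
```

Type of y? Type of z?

len() returns int; int / int = float

int, float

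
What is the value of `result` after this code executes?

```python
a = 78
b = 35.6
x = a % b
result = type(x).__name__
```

a is int; b is float; x is float; result = 'float'

'float'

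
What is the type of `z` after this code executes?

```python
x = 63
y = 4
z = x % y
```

int % int = int

int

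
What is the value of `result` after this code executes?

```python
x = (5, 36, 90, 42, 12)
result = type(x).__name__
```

x is tuple; result = 'tuple'

'tuple'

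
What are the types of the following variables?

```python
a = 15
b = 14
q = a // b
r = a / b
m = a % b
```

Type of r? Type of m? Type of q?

/ returns float; % of ints returns int; // returns int

float, int, int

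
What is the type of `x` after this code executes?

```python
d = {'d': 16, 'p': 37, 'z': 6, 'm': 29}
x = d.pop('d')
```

dict.pop() returns the value

int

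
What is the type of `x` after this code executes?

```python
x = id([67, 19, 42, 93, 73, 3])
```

id() returns int

int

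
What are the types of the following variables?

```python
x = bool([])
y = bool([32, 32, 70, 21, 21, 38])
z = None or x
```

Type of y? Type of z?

bool() returns bool; None or bool returns the bool

bool, bool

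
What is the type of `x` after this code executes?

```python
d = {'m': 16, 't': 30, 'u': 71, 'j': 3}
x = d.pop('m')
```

dict.pop() returns the value

int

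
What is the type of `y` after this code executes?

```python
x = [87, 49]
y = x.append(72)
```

list.append() returns None (mutates in place)

NoneType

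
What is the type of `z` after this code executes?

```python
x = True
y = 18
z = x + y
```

bool + int = int (bool is subclass of int)

int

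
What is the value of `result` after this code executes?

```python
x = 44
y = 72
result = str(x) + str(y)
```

x = 44; y = 72; result = '4472'

'4472'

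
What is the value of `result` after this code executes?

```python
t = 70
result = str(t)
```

t = 70; result = '70'

'70'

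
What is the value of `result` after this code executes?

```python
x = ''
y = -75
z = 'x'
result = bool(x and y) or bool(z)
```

x = ''; y = -75; z = 'x'; result = True

True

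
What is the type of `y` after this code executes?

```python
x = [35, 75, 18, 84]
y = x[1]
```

Indexing list[int] returns int

int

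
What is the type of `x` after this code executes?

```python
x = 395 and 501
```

'and' with truthy values returns last operand (int)

int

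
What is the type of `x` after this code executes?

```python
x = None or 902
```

'or' with None returns the other truthy value

int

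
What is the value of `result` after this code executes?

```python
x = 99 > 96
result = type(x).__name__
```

x is bool; result = 'bool'

'bool'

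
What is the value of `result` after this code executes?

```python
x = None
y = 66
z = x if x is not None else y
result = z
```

x = None; y = 66; z = 66; result = 66

66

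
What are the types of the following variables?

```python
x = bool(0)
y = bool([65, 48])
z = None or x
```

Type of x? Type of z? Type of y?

bool() returns bool; None or bool returns the bool; bool() returns bool

bool, bool, bool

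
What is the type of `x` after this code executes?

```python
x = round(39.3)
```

round() with no decimal places returns int

int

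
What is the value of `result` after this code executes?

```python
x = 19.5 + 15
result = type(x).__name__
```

x is float; result = 'float'

'float'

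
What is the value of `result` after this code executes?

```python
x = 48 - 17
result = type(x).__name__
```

x is int; result = 'int'

'int'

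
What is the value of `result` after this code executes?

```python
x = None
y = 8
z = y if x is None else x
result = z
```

x = None; y = 8; z = 8; result = 8

8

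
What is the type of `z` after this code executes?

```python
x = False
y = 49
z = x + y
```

bool + int = int (bool is subclass of int)

int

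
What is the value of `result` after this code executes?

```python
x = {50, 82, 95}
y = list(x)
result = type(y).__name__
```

x is set; y is list; result = 'list'

'list'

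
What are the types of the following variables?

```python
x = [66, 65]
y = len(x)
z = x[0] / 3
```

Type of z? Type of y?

int / int = float; len() returns int

float, int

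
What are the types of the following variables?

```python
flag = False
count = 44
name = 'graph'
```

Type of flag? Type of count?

flag is assigned the constant False, which has type bool; count is assigned a bare integer (no decimal point), so it is an int

bool, int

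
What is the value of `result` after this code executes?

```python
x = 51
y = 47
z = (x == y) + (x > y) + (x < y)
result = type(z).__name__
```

x is int; y is int; z is int; result = 'int'

'int'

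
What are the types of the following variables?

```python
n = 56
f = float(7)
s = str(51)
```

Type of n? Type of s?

n is assigned a bare integer (no decimal point), so it is an int; s is assigned the result of calling str(), which returns a str

int, str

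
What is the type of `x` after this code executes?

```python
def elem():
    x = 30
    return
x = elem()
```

Bare return returns None

NoneType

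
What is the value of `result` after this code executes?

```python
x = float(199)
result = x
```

x = 199.0; result = 199.0

199.0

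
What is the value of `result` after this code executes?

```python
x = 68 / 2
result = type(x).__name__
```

x is float; result = 'float'

'float'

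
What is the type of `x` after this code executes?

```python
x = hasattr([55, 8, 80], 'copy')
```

hasattr() returns bool

bool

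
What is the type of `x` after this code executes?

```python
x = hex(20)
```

hex() returns str representation

str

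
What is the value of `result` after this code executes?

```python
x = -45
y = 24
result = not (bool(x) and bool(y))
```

x = -45; y = 24; result = False

False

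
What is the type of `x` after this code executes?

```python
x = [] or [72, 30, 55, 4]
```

'or' returns first truthy value (list)

list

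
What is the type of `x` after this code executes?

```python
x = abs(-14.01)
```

abs() of float returns float

float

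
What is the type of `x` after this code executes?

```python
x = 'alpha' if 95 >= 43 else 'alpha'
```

Both branches of conditional are str

str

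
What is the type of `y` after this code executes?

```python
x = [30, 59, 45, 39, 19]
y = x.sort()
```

list.sort() returns None (mutates in place)

NoneType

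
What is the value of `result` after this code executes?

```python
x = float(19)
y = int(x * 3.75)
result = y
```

x = 19.0; y = 71; result = 71

71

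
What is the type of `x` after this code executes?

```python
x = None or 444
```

'or' with None returns the other truthy value

int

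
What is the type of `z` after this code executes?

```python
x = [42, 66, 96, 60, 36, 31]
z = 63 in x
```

'in' operator returns bool

bool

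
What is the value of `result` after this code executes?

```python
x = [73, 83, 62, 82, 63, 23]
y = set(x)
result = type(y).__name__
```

x is list; y is set; result = 'set'

'set'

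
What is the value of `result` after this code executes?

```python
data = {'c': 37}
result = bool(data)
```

data = {'c': 37}; result = True

True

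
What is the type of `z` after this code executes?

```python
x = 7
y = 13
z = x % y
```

int % int = int

int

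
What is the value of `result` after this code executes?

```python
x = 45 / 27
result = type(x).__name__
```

x is float; result = 'float'

'float'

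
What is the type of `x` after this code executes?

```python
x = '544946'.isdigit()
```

str.isdigit() returns bool

bool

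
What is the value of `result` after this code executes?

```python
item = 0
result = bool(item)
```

item = 0; result = False

False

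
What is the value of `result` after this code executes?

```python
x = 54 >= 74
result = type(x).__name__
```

x is bool; result = 'bool'

'bool'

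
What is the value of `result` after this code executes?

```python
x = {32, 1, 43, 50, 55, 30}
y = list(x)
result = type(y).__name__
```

x is set; y is list; result = 'list'

'list'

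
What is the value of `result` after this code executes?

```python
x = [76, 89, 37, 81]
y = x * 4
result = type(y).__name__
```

x is list; y is list; result = 'list'

'list'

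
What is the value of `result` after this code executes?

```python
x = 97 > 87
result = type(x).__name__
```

x is bool; result = 'bool'

'bool'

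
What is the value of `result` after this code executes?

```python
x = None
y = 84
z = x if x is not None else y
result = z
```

x = None; y = 84; z = 84; result = 84

84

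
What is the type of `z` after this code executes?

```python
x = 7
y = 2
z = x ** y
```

positive int ** positive int = int

int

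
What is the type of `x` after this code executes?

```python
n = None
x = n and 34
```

'and' returns first falsy value (None)

NoneType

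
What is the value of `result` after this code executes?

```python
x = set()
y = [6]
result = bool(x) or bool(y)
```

x = set(); y = [6]; result = True

True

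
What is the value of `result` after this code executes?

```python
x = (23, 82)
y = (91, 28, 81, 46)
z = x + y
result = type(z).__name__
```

x is tuple; y is tuple; z is tuple; result = 'tuple'

'tuple'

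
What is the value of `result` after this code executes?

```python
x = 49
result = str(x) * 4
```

x = 49; result = '49494949'

'49494949'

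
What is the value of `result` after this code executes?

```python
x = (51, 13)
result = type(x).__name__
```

x is tuple; result = 'tuple'

'tuple'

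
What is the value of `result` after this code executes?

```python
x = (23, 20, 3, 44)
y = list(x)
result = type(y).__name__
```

x is tuple; y is list; result = 'list'

'list'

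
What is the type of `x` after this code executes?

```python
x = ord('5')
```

ord() returns int (code point)

int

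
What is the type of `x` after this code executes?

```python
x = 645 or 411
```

'or' returns first truthy value (int)

int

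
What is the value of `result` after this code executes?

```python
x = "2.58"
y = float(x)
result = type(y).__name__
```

x is str; y is float; result = 'float'

'float'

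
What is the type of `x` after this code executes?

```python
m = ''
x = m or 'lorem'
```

'or' returns first truthy value (str)

str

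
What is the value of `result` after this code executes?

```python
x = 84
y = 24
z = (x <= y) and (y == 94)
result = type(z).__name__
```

x is int; y is int; z is bool; result = 'bool'

'bool'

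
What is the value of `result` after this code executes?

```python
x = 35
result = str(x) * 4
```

x = 35; result = '35353535'

'35353535'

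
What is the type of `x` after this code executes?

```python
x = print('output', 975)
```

print() returns None

NoneType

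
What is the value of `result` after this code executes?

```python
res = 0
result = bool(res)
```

res = 0; result = False

False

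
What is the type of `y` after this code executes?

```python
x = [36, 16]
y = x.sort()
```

list.sort() returns None (mutates in place)

NoneType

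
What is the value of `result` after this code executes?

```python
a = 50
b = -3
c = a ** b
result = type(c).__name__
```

a is int; b is int; c is float; result = 'float'

'float'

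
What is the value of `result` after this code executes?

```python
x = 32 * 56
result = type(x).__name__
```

x is int; result = 'int'

'int'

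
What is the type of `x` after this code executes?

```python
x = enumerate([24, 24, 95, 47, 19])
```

enumerate() returns an enumerate object

enumerate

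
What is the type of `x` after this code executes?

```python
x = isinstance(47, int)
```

isinstance() returns bool

bool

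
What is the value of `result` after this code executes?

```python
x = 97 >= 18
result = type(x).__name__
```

x is bool; result = 'bool'

'bool'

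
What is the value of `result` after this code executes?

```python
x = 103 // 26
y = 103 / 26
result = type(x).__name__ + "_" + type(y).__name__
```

x is int; y is float; result = 'int_float'

'int_float'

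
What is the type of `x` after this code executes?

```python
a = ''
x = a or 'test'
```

'or' returns first truthy value (str)

str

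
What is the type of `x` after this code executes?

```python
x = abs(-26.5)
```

abs() of float returns float

float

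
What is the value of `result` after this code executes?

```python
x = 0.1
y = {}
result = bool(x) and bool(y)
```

x = 0.1; y = {}; result = False

False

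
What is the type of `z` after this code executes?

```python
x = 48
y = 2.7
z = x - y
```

int - float = float

float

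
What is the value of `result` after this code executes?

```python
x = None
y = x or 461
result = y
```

x = None; y = 461; result = 461

461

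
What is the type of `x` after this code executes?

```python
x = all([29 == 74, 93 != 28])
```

all() returns bool

bool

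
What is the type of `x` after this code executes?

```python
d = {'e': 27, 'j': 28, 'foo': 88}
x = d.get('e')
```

dict.get() returns value type when found

int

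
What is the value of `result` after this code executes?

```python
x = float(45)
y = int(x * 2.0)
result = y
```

x = 45.0; y = 90; result = 90

90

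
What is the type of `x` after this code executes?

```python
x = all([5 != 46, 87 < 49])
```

all() returns bool

bool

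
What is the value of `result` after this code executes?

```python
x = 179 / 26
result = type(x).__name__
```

x is float; result = 'float'

'float'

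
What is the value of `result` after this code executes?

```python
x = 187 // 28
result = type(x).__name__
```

x is int; result = 'int'

'int'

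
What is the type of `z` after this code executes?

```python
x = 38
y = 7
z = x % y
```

int % int = int

int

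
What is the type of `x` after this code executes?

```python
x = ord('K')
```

ord() returns int (code point)

int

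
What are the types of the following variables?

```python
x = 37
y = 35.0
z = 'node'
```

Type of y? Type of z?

y is assigned a number with a decimal point, so it is a float; z is assigned a quoted string literal, so it is a str

float, str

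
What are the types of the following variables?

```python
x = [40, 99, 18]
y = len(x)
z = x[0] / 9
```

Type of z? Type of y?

int / int = float; len() returns int

float, int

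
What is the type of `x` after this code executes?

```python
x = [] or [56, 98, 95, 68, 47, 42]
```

'or' returns first truthy value (list)

list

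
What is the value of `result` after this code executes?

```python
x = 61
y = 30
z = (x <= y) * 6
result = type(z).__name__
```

x is int; y is int; z is int; result = 'int'

'int'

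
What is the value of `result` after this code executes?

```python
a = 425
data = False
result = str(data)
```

a = 425; data = False; result = 'False'

'False'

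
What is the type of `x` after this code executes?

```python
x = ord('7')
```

ord() returns int (code point)

int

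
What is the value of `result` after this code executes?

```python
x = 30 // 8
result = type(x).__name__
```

x is int; result = 'int'

'int'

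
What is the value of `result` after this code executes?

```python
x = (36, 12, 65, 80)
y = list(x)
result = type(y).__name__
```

x is tuple; y is list; result = 'list'

'list'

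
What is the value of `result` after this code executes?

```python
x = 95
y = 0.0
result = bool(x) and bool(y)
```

x = 95; y = 0.0; result = False

False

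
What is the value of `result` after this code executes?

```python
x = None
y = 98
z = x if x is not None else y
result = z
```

x = None; y = 98; z = 98; result = 98

98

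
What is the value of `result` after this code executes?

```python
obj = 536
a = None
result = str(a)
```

obj = 536; a = None; result = 'None'

'None'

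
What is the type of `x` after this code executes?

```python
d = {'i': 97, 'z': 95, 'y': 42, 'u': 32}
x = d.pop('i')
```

dict.pop() returns the value

int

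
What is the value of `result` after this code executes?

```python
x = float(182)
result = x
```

x = 182.0; result = 182.0

182.0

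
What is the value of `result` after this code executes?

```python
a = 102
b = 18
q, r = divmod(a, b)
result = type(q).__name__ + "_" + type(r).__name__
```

a is int; b is int; q is int; r is int; result = 'int_int'

'int_int'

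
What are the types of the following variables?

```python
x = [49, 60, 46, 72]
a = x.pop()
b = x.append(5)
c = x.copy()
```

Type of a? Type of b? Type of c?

pop() returns element; append() returns None; copy() returns list

int, NoneType, list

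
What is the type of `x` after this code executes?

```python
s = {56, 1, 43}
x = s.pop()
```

Popping from set[int] returns int

int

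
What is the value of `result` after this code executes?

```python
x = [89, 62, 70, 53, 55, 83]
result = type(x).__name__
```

x is list; result = 'list'

'list'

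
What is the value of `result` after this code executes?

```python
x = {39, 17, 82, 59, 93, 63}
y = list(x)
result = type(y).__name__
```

x is set; y is list; result = 'list'

'list'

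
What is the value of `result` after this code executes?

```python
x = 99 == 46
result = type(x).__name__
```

x is bool; result = 'bool'

'bool'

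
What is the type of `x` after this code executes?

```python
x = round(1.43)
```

round() with no decimal places returns int

int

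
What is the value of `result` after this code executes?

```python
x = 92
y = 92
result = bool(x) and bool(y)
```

x = 92; y = 92; result = True

True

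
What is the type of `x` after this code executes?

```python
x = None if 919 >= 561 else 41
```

919 >= 561 is True, so the if branch is taken

NoneType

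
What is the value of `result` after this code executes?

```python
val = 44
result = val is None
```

val = 44; result = False

False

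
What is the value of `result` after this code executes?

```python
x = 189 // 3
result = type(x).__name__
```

x is int; result = 'int'

'int'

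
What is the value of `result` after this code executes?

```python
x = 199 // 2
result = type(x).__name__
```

x is int; result = 'int'

'int'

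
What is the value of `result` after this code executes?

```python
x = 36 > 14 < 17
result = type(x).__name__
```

x is bool; result = 'bool'

'bool'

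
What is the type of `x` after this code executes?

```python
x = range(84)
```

range() returns a range object

range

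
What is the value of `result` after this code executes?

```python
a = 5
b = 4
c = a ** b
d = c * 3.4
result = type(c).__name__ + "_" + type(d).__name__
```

a is int; b is int; c is int; d is float; result = 'int_float'

'int_float'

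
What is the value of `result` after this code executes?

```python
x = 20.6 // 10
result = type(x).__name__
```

x is float; result = 'float'

'float'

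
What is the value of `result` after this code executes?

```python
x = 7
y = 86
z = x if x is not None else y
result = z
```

x = 7; y = 86; z = 7; result = 7

7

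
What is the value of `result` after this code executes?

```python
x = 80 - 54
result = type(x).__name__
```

x is int; result = 'int'

'int'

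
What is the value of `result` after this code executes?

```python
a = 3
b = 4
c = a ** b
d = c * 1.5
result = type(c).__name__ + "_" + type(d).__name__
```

a is int; b is int; c is int; d is float; result = 'int_float'

'int_float'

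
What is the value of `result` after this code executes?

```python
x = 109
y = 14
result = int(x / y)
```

x = 109; y = 14; result = 7

7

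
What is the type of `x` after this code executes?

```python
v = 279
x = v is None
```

'is' comparison returns bool

bool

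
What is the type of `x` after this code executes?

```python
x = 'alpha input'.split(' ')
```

str.split() returns list

list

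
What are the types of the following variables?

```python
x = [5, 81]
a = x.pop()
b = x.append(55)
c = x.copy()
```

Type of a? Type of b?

pop() returns element; append() returns None

int, NoneType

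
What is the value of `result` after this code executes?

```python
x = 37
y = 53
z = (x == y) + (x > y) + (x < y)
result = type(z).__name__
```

x is int; y is int; z is int; result = 'int'

'int'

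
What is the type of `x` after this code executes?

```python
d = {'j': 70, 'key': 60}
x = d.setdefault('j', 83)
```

dict.setdefault() returns the (existing or default) value

int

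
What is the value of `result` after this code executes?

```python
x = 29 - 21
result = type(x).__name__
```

x is int; result = 'int'

'int'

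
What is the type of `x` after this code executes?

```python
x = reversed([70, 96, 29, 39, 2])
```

reversed() on a list returns list_reverseiterator

list_reverseiterator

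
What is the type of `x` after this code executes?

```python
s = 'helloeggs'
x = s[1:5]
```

Slicing a str returns str

str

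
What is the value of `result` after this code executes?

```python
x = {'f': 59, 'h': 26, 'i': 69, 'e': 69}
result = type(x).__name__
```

x is dict; result = 'dict'

'dict'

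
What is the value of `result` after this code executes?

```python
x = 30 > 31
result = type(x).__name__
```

x is bool; result = 'bool'

'bool'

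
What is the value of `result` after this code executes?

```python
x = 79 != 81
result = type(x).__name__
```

x is bool; result = 'bool'

'bool'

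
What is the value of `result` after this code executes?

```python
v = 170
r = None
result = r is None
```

v = 170; r = None; result = True

True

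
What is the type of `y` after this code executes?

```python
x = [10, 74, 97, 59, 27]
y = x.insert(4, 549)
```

list.insert() returns None

NoneType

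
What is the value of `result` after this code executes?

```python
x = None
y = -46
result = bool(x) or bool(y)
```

x = None; y = -46; result = True

True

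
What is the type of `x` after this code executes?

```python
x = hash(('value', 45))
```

hash() returns int

int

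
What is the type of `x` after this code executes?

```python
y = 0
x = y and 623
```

'and' returns first falsy value (0 is int)

int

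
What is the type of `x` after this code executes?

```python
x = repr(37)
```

repr() returns str

str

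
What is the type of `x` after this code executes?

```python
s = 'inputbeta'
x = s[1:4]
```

Slicing a str returns str

str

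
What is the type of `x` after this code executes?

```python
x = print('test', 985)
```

print() returns None

NoneType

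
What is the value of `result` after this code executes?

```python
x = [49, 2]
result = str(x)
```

x = [49, 2]; result = '[49, 2]'

'[49, 2]'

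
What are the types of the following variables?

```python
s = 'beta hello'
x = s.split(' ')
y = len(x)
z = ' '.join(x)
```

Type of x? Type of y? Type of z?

str.split() returns list; len() returns int; str.join() returns str

list, int, str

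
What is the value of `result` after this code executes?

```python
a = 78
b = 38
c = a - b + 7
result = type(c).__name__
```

a is int; b is int; c is int; result = 'int'

'int'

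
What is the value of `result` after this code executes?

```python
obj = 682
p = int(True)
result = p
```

obj = 682; p = 1; result = 1

1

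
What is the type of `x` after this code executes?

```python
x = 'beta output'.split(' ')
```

str.split() returns list

list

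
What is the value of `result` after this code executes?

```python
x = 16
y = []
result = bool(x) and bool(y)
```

x = 16; y = []; result = False

False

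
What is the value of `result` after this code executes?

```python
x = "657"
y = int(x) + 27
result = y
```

x = '657'; y = 684; result = 684

684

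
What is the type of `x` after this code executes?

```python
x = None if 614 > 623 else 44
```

614 > 623 is False, so the else branch is taken

int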